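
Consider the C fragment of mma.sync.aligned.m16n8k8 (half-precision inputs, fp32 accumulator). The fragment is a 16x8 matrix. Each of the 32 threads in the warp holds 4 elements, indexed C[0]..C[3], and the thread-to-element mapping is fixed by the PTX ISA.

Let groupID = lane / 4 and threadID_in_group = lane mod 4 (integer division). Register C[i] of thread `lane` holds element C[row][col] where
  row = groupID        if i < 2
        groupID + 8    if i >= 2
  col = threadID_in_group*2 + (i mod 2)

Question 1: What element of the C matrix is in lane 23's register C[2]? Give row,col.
13,6

23: gid=5,tid=3
[2] (5+8,3*2+0) = (13,6)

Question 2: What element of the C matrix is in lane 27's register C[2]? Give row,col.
14,6

lane 27: g=6 (27/4), t=3 (27%4)
i=2: r=6+8=14, c=3*2+0=6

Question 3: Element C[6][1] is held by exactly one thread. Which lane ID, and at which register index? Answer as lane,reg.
r:6=>grp=6,rB=0  c:1=>tig=0,lo=1
L=6*4+0=24  i=0*2+1=1

24,1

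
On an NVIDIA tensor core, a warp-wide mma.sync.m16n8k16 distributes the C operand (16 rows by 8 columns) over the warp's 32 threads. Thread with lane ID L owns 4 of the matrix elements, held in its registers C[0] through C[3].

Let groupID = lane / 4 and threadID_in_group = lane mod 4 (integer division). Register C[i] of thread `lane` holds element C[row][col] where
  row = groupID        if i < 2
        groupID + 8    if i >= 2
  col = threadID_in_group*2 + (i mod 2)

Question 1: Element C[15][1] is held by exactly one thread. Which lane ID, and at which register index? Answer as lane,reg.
r=15→G=7,rhi=1  c=1→T=0,p=1
L=7*4+0=28  i=1*2+1=3

28,3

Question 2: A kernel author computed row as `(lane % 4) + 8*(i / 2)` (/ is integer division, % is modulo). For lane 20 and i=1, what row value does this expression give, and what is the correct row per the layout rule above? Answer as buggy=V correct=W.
buggy=0 correct=5

`(lane % 4) + 8*(i / 2)`[20,1]=>0
lane 20: grp=5 (20/4), tig=0 (20%4)
i=1: r=5+0=5, c=0*2+1=1
row: 0 vs 5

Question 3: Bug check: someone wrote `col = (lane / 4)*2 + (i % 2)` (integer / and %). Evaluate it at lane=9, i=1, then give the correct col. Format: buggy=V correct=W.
`(lane / 4)*2 + (i % 2)`[9,1]⇒5
9: gr=2,th=1
[1] (2+0,1*2+1) = (2,3)
col: 5 vs 3

buggy=5 correct=3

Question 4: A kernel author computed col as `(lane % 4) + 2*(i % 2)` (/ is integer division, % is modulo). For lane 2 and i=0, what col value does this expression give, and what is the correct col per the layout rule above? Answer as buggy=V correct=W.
buggy=2 correct=4

`(lane % 4) + 2*(i % 2)`[2,0]->2
L=2->gid=2>>2=0, tid=2&3=2
[0]->row 0+0=0  col 2·2+0=4
col: 2 vs 4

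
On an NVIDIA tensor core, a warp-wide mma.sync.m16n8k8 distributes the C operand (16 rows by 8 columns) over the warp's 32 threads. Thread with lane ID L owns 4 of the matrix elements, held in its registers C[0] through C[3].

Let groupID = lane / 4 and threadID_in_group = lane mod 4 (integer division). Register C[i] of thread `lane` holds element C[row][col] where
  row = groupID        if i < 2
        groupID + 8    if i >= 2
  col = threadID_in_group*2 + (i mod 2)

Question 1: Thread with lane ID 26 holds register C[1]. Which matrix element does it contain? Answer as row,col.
lane 26→26/4=6, 26 mod 4=2
i=1  r:6+0→6  c:2·2+1→5

6,5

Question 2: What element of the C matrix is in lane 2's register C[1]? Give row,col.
0,5

2: gr=0,th=2
[1] (0+0,2*2+1) = (0,5)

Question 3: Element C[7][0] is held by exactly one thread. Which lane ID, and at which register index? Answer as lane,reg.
r:7=>grp=7,rB=0  c:0=>tig=0,lo=0
L=7*4+0=28  i=0*2+0=0

28,0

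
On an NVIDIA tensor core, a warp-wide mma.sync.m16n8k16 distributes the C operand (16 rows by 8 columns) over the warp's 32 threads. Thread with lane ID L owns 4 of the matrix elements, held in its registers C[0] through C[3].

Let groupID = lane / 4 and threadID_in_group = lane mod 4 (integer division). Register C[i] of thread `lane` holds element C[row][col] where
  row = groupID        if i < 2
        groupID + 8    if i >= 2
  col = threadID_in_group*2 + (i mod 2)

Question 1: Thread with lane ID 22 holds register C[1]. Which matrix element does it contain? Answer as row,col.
L=22->gid=22>>2=5, tid=22&3=2
[1]->row 5+0=5  col 2·2+1=5

5,5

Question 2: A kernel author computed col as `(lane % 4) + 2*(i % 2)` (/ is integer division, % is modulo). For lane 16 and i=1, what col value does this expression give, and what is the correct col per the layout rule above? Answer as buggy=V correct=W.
`(lane % 4) + 2*(i % 2)`[16,1]=>2
lane 16=>16/4=4, 16 mod 4=0
i=1  r:4+0=>4  c:2·0+1=>1
col: 2 vs 1

buggy=2 correct=1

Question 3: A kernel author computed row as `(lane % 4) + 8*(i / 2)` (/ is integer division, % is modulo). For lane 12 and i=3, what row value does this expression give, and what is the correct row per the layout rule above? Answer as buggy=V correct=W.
`(lane % 4) + 8*(i / 2)`[12,3]⇒8
L=12⇒gr=12>>2=3, th=12&3=0
[3]⇒row 3+8=11  col 0·2+1=1
row: 8 vs 11

buggy=8 correct=11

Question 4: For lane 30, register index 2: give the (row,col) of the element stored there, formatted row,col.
lane 30=>30/4=7, 30 mod 4=2
i=2  r:7+8=>15  c:2·2+0=>4

15,4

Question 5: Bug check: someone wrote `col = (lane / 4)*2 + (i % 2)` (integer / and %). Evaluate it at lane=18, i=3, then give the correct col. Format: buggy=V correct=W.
`(lane / 4)*2 + (i % 2)`[18,3]->9
lane 18: g=4 (18/4), t=2 (18%4)
i=3: r=4+8=12, c=2*2+1=5
col: 9 vs 5

buggy=9 correct=5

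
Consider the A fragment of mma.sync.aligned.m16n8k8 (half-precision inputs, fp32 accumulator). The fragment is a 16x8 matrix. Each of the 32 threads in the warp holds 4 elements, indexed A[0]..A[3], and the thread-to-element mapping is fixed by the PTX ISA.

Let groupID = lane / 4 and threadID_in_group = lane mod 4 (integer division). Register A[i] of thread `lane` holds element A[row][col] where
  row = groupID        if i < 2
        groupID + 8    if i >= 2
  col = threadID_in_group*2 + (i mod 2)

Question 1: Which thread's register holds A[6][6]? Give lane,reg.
27,0

r=6->g=6,rb=0  c=6->t=3,b0=0
L=6*4+3=27  i=0*2+0=0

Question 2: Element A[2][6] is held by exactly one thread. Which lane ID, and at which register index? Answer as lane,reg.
r=2→G=2,rhi=0  c=6→T=3,p=0
L=2*4+3=11  i=0*2+0=0

11,0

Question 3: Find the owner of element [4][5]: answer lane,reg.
18,1

r:4=>grp=4,rB=0  c:5=>tig=2,lo=1
L=4*4+2=18  i=0*2+1=1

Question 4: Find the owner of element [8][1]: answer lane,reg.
r=8⇒gr=0,Rb=1  c=1⇒th=0,odd=1
L=0*4+0=0  i=1*2+1=3

0,3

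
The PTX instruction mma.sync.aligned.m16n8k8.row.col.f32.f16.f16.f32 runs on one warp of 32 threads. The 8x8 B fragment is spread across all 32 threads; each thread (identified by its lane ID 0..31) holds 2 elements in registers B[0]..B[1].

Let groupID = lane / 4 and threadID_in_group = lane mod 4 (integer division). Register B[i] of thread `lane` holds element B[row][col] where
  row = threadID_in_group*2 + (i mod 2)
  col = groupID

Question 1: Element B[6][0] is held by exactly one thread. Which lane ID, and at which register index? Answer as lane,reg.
c:0=>grp=0  r:6=>tig=3,lo=0
L=0*4+3=3  i=0=0

3,0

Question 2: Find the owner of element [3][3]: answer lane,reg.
c=3⇒gr=3  r=3⇒th=1,odd=1
L=3*4+1=13  i=1=1

13,1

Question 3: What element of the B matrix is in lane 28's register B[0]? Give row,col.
lane 28: gr=7 (28/4), th=0 (28%4)
i=0: r=0*2+0=0, c=gr=7

0,7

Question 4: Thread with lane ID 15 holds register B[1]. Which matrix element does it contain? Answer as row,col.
7,3

lane 15⇒15/4=3, 15 mod 4=3
i=1  r:2·3+1⇒7  c:3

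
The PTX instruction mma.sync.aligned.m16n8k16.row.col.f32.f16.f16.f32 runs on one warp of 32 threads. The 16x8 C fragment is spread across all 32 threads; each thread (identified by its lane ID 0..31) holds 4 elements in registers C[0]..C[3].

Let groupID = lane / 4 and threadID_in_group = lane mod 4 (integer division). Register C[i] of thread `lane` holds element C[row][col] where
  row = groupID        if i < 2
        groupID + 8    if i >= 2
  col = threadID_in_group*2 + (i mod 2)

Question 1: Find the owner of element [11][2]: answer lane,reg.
r:11=>grp=3,rB=1  c:2=>tig=1,lo=0
L=3*4+1=13  i=1*2+0=2

13,2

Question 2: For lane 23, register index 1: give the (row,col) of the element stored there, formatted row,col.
5,7

L=23=>grp=23>>2=5, tig=23&3=3
[1]=>row 5+0=5  col 3·2+1=7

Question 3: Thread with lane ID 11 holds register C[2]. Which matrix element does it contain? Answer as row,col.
lane 11=>11/4=2, 11 mod 4=3
i=2  r:2+8=>10  c:2·3+0=>6

10,6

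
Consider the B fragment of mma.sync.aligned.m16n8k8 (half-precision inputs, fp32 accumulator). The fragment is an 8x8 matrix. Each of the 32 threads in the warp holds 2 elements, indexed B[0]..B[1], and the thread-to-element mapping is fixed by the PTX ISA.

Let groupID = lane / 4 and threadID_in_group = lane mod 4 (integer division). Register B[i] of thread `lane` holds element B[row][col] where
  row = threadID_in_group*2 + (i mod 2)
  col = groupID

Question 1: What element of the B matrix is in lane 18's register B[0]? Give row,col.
18: gr=4,th=2
[0] (2*2+0,4) = (4,4)

4,4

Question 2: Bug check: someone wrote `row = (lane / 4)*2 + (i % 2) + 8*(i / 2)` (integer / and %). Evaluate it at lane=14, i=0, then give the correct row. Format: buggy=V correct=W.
buggy=6 correct=4

`(lane / 4)*2 + (i % 2) + 8*(i / 2)`[14,0]→6
lane 14: G=3 (14/4), T=2 (14%4)
i=0: r=2*2+0=4, c=G=3
row: 6 vs 4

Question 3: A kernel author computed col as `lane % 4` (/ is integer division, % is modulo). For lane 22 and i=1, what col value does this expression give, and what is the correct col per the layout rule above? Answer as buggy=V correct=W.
`lane % 4`[22,1]->2
22: gid=5,tid=2
[1] (2*2+1,5) = (5,5)
col: 2 vs 5

buggy=2 correct=5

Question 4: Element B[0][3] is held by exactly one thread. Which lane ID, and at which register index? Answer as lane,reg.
12,0

c: 3->gid=3  r: 0->tid=0,i&1=0
L=3*4+0=12  i=0=0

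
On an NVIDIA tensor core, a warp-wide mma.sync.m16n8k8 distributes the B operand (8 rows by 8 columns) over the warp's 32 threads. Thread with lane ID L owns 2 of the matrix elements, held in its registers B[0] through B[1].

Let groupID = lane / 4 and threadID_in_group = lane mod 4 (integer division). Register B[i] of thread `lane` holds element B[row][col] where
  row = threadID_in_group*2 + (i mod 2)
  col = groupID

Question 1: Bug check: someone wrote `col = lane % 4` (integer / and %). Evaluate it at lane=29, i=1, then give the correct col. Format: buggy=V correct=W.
`lane % 4`[29,1]→1
L=29→G=29>>2=7, T=29&3=1
[1]→row 1·2+1=3  col G=7
col: 1 vs 7

buggy=1 correct=7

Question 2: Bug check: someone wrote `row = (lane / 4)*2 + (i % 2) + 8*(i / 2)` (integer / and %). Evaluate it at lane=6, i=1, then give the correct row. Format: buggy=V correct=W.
buggy=3 correct=5

`(lane / 4)*2 + (i % 2) + 8*(i / 2)`[6,1]=>3
lane 6=>6/4=1, 6 mod 4=2
i=1  r:2·2+1=>5  c:1
row: 3 vs 5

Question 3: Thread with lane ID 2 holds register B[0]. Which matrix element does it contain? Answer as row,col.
lane 2: gid=0 (2/4), tid=2 (2%4)
i=0: r=2*2+0=4, c=gid=0

4,0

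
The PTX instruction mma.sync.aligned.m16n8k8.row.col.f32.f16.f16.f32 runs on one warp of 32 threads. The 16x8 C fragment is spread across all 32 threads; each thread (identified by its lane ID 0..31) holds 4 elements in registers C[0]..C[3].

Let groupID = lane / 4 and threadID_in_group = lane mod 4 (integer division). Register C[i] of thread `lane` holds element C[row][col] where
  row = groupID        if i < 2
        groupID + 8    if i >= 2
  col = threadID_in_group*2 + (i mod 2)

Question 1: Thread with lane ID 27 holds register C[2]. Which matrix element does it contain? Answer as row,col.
14,6

27: gr=6,th=3
[2] (6+8,3*2+0) = (14,6)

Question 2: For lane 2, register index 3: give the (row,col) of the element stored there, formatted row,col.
8,5

L=2->gid=2>>2=0, tid=2&3=2
[3]->row 0+8=8  col 2·2+1=5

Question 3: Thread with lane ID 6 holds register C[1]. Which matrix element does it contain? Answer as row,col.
1,5

6: gid=1,tid=2
[1] (1+0,2*2+1) = (1,5)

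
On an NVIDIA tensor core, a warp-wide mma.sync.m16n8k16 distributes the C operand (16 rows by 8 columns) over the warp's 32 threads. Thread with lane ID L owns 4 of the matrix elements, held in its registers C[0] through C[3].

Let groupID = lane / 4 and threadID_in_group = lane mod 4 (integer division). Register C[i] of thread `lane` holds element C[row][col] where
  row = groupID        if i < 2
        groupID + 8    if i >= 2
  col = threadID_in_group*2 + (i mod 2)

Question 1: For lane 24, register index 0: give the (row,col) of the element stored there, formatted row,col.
6,0

lane 24: G=6 (24/4), T=0 (24%4)
i=0: r=6+0=6, c=0*2+0=0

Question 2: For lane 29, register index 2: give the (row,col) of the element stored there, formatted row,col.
15,2

lane 29⇒29/4=7, 29 mod 4=1
i=2  r:7+8⇒15  c:2·1+0⇒2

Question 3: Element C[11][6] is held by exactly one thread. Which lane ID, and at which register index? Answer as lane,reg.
15,2

r=11->g=3,rb=1  c=6->t=3,b0=0
L=3*4+3=15  i=1*2+0=2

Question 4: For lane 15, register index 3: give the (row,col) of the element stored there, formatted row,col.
11,7

15: gid=3,tid=3
[3] (3+8,3*2+1) = (11,7)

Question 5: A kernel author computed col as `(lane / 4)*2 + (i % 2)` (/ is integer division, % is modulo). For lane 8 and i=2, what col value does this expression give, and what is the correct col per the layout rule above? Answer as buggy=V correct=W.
`(lane / 4)*2 + (i % 2)`[8,2]->4
lane 8->8/4=2, 8 mod 4=0
i=2  r:2+8->10  c:2·0+0->0
col: 4 vs 0

buggy=4 correct=0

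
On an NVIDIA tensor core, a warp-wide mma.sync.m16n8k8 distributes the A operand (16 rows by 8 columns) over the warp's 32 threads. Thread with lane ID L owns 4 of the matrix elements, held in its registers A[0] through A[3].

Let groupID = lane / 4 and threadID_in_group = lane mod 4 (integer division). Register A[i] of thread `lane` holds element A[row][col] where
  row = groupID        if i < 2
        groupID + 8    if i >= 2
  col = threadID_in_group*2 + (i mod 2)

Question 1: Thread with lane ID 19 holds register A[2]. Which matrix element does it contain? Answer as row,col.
lane 19⇒19/4=4, 19 mod 4=3
i=2  r:4+8⇒12  c:2·3+0⇒6

12,6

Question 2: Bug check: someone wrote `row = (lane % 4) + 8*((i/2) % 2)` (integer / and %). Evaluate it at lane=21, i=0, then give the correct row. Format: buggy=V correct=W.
buggy=1 correct=5

`(lane % 4) + 8*((i/2) % 2)`[21,0]->1
L=21->gid=21>>2=5, tid=21&3=1
[0]->row 5+0=5  col 1·2+0=2
row: 1 vs 5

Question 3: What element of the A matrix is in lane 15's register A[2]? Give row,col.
L=15=>grp=15>>2=3, tig=15&3=3
[2]=>row 3+8=11  col 3·2+0=6

11,6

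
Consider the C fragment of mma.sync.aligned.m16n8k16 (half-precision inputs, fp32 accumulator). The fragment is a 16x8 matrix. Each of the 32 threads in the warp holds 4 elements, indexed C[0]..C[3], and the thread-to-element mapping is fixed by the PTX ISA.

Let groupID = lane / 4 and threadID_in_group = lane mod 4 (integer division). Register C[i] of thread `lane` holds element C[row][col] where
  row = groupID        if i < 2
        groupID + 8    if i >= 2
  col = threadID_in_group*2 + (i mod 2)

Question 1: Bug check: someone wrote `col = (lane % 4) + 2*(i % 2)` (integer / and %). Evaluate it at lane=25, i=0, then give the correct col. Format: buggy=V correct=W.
`(lane % 4) + 2*(i % 2)`[25,0]⇒1
lane 25⇒25/4=6, 25 mod 4=1
i=0  r:6+0⇒6  c:2·1+0⇒2
col: 1 vs 2

buggy=1 correct=2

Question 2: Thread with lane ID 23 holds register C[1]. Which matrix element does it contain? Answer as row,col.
5,7

lane 23=>23/4=5, 23 mod 4=3
i=1  r:5+0=>5  c:2·3+1=>7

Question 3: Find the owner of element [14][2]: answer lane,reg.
25,2

r:14=>grp=6,rB=1  c:2=>tig=1,lo=0
L=6*4+1=25  i=1*2+0=2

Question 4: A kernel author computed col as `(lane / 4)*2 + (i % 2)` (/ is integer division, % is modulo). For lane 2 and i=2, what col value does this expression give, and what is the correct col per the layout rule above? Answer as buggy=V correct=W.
`(lane / 4)*2 + (i % 2)`[2,2]=>0
lane 2=>2/4=0, 2 mod 4=2
i=2  r:0+8=>8  c:2·2+0=>4
col: 0 vs 4

buggy=0 correct=4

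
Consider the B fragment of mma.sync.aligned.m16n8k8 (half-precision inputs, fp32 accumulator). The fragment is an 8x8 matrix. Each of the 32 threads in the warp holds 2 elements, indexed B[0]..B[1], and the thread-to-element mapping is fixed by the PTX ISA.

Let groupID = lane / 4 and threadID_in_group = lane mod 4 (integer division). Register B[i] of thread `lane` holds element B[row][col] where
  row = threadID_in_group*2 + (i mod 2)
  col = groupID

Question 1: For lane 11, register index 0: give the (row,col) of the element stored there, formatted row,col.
lane 11->11/4=2, 11 mod 4=3
i=0  r:2·3+0->6  c:2

6,2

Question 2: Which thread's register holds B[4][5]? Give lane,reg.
c=5⇒gr=5  r=4⇒th=2,odd=0
L=5*4+2=22  i=0=0

22,0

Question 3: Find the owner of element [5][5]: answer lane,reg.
c:5=>grp=5  r:5=>tig=2,lo=1
L=5*4+2=22  i=1=1

22,1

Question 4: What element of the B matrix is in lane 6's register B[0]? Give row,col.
lane 6→6/4=1, 6 mod 4=2
i=0  r:2·2+0→4  c:1

4,1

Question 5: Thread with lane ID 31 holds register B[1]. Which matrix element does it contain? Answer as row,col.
7,7

31: G=7,T=3
[1] (3*2+1,7) = (7,7)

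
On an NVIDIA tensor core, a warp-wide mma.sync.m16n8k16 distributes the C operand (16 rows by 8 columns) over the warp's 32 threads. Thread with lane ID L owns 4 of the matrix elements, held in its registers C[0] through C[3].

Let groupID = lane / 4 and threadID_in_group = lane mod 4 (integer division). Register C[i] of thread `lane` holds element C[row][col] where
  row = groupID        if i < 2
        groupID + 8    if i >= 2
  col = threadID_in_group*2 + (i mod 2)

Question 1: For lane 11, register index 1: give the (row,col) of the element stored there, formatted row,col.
lane 11: gr=2 (11/4), th=3 (11%4)
i=1: r=2+0=2, c=3*2+1=7

2,7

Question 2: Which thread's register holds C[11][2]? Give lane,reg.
13,2

r=11⇒gr=3,Rb=1  c=2⇒th=1,odd=0
L=3*4+1=13  i=1*2+0=2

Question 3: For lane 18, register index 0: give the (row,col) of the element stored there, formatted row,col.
4,4

lane 18⇒18/4=4, 18 mod 4=2
i=0  r:4+0⇒4  c:2·2+0⇒4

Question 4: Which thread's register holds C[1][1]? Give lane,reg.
r:1=>grp=1,rB=0  c:1=>tig=0,lo=1
L=1*4+0=4  i=0*2+1=1

4,1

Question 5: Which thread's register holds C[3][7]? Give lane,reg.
r=3->g=3,rb=0  c=7->t=3,b0=1
L=3*4+3=15  i=0*2+1=1

15,1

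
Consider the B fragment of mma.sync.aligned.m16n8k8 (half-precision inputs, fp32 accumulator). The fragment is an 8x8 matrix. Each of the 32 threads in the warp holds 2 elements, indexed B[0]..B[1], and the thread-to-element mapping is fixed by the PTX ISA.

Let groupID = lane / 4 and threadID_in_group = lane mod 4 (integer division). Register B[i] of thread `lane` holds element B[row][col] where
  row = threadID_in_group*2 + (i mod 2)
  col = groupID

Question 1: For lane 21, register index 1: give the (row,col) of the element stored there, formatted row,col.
21: gr=5,th=1
[1] (1*2+1,5) = (3,5)

3,5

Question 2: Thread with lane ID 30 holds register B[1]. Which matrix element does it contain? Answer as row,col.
lane 30⇒30/4=7, 30 mod 4=2
i=1  r:2·2+1⇒5  c:7

5,7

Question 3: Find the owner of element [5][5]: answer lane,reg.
22,1

c=5⇒gr=5  r=5⇒th=2,odd=1
L=5*4+2=22  i=1=1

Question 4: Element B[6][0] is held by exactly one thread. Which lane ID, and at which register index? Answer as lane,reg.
c=0->g=0  r=6->t=3,b0=0
L=0*4+3=3  i=0=0

3,0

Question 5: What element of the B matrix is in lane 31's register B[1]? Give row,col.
7,7

31: g=7,t=3
[1] (3*2+1,7) = (7,7)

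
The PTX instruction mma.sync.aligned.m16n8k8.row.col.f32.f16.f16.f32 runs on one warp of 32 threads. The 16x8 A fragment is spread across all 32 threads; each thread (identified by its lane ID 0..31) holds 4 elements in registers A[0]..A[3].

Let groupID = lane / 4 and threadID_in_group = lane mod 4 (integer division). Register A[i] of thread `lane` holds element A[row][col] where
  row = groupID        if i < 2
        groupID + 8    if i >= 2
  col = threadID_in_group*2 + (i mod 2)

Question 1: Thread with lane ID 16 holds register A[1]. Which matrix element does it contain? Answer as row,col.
4,1

L=16=>grp=16>>2=4, tig=16&3=0
[1]=>row 4+0=4  col 0·2+1=1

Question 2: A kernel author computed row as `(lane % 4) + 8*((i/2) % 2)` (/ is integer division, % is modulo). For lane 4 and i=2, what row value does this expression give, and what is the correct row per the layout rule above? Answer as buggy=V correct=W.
buggy=8 correct=9

`(lane % 4) + 8*((i/2) % 2)`[4,2]->8
lane 4->4/4=1, 4 mod 4=0
i=2  r:1+8->9  c:2·0+0->0
row: 8 vs 9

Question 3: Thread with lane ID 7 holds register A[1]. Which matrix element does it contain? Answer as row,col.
1,7

7: gid=1,tid=3
[1] (1+0,3*2+1) = (1,7)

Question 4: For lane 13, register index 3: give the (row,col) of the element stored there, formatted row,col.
lane 13: grp=3 (13/4), tig=1 (13%4)
i=3: r=3+8=11, c=1*2+1=3

11,3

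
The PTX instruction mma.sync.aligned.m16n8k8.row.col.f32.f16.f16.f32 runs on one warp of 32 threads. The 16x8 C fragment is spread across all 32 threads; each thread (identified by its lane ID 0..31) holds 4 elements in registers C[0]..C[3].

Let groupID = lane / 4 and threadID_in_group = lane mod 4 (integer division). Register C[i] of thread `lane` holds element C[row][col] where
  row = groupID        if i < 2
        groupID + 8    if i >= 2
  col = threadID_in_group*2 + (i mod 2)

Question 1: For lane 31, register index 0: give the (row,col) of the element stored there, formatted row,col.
L=31->g=31>>2=7, t=31&3=3
[0]->row 7+0=7  col 3·2+0=6

7,6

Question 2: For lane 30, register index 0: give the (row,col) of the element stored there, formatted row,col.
7,4

lane 30→30/4=7, 30 mod 4=2
i=0  r:7+0→7  c:2·2+0→4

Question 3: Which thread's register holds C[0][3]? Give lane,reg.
1,1

r: 0->gid=0,r8=0  c: 3->tid=1,i&1=1
L=0*4+1=1  i=0*2+1=1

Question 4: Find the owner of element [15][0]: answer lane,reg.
r: 15->gid=7,r8=1  c: 0->tid=0,i&1=0
L=7*4+0=28  i=1*2+0=2

28,2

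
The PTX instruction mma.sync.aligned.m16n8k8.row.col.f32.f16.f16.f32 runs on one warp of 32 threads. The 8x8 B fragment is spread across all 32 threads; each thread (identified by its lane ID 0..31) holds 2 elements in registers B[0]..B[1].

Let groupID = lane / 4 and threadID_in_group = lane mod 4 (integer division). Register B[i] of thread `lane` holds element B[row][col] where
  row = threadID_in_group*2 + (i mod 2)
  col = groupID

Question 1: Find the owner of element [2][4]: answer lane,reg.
c=4->g=4  r=2->t=1,b0=0
L=4*4+1=17  i=0=0

17,0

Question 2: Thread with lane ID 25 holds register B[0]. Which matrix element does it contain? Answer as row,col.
lane 25->25/4=6, 25 mod 4=1
i=0  r:2·1+0->2  c:6

2,6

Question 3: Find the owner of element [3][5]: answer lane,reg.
21,1

c: 5->gid=5  r: 3->tid=1,i&1=1
L=5*4+1=21  i=1=1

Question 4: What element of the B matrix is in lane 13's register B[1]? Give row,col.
3,3

lane 13: gid=3 (13/4), tid=1 (13%4)
i=1: r=1*2+1=3, c=gid=3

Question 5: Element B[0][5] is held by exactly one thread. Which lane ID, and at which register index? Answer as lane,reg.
c=5⇒gr=5  r=0⇒th=0,odd=0
L=5*4+0=20  i=0=0

20,0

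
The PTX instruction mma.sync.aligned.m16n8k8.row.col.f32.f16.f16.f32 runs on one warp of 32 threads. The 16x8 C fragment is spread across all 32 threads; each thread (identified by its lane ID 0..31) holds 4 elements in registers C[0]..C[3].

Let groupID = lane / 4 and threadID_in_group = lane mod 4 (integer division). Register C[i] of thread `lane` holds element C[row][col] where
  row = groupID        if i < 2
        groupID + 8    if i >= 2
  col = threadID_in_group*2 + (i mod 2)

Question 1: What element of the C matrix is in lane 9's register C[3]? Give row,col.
10,3

lane 9: g=2 (9/4), t=1 (9%4)
i=3: r=2+8=10, c=1*2+1=3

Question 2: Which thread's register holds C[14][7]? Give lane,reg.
27,3

r: 14->gid=6,r8=1  c: 7->tid=3,i&1=1
L=6*4+3=27  i=1*2+1=3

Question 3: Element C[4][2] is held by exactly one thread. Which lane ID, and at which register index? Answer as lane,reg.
17,0

r:4=>grp=4,rB=0  c:2=>tig=1,lo=0
L=4*4+1=17  i=0*2+0=0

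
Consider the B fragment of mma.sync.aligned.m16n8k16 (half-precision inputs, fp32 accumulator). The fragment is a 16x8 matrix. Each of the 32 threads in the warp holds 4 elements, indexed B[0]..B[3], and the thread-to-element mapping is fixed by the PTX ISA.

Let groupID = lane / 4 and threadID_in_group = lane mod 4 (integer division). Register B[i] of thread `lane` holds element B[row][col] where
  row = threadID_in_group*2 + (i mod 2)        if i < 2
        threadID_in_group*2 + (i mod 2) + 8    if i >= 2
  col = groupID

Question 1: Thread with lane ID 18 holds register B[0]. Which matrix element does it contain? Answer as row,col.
L=18->g=18>>2=4, t=18&3=2
[0]->row 2·2+0+0=4  col g=4

4,4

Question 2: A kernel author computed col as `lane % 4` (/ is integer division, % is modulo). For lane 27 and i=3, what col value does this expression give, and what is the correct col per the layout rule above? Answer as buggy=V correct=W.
`lane % 4`[27,3]=>3
lane 27=>27/4=6, 27 mod 4=3
i=3  r:2·3+1+8=>15  c:6
col: 3 vs 6

buggy=3 correct=6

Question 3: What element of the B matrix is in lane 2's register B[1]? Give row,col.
5,0

L=2→G=2>>2=0, T=2&3=2
[1]→row 2·2+1+0=5  col G=0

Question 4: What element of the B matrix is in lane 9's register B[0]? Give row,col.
L=9=>grp=9>>2=2, tig=9&3=1
[0]=>row 1·2+0+0=2  col grp=2

2,2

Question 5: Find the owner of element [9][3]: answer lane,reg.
12,3

c:3=>grp=3  r:9=>rB=1,tig=0,lo=1
L=3*4+0=12  i=1*2+1=3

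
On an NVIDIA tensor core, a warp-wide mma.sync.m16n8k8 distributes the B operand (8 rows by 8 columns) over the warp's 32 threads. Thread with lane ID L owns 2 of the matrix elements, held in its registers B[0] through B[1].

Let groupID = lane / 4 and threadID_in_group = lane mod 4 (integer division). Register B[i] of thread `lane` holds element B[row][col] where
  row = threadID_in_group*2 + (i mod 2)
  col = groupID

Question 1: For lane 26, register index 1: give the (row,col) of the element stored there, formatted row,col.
lane 26⇒26/4=6, 26 mod 4=2
i=1  r:2·2+1⇒5  c:6

5,6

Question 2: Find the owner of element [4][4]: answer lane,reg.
c=4⇒gr=4  r=4⇒th=2,odd=0
L=4*4+2=18  i=0=0

18,0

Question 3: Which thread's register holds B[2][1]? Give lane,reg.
c: 1->gid=1  r: 2->tid=1,i&1=0
L=1*4+1=5  i=0=0

5,0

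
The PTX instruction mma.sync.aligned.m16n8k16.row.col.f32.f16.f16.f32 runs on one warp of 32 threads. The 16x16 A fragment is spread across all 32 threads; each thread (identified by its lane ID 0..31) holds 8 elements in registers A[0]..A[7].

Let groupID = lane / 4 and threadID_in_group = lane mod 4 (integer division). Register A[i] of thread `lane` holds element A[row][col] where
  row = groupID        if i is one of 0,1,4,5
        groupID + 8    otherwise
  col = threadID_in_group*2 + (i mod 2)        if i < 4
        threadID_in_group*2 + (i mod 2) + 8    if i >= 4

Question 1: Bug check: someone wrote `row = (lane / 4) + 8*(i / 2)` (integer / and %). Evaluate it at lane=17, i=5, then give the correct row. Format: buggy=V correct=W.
`(lane / 4) + 8*(i / 2)`[17,5]=>20
L=17=>grp=17>>2=4, tig=17&3=1
[5]=>row 4+0=4  col 1·2+1+8=11
row: 20 vs 4

buggy=20 correct=4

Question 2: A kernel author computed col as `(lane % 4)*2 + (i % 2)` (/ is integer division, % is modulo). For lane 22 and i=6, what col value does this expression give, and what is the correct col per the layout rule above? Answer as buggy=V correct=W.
`(lane % 4)*2 + (i % 2)`[22,6]→4
22: G=5,T=2
[6] (5+8,2*2+0+8) = (13,12)
col: 4 vs 12

buggy=4 correct=12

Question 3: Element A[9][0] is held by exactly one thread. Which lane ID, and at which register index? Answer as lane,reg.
r=9⇒gr=1,Rb=1  c=0⇒Cb=0,th=0,odd=0
L=1*4+0=4  i=0*4+1*2+0=2

4,2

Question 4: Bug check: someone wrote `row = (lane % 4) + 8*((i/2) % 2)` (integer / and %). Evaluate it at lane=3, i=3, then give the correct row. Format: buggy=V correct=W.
buggy=11 correct=8

`(lane % 4) + 8*((i/2) % 2)`[3,3]=>11
lane 3=>3/4=0, 3 mod 4=3
i=3  r:0+8=>8  c:2·3+1+0=>7
row: 11 vs 8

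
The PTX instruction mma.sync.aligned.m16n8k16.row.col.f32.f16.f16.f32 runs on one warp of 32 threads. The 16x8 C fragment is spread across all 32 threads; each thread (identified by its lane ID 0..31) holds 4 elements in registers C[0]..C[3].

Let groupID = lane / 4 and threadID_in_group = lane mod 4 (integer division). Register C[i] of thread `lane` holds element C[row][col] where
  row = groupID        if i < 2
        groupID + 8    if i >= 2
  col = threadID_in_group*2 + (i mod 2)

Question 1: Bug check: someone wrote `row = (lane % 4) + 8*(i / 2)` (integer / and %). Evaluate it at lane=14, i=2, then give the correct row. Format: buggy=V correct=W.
`(lane % 4) + 8*(i / 2)`[14,2]->10
lane 14: gid=3 (14/4), tid=2 (14%4)
i=2: r=3+8=11, c=2*2+0=4
row: 10 vs 11

buggy=10 correct=11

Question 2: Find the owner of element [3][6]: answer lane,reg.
15,0

r=3→G=3,rhi=0  c=6→T=3,p=0
L=3*4+3=15  i=0*2+0=0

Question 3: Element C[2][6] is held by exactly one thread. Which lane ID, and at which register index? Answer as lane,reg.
11,0

r=2→G=2,rhi=0  c=6→T=3,p=0
L=2*4+3=11  i=0*2+0=0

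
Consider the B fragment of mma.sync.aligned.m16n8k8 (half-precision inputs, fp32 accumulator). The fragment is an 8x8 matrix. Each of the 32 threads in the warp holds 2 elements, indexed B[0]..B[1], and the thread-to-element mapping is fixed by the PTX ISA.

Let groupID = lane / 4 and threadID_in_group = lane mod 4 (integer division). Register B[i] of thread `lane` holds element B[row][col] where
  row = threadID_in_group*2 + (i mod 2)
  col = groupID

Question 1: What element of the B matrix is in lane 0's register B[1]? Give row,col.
0: gid=0,tid=0
[1] (0*2+1,0) = (1,0)

1,0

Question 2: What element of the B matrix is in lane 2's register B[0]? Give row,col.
2: gid=0,tid=2
[0] (2*2+0,0) = (4,0)

4,0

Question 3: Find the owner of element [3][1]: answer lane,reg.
c: 1->gid=1  r: 3->tid=1,i&1=1
L=1*4+1=5  i=1=1

5,1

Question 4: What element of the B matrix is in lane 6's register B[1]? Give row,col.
5,1

lane 6=>6/4=1, 6 mod 4=2
i=1  r:2·2+1=>5  c:1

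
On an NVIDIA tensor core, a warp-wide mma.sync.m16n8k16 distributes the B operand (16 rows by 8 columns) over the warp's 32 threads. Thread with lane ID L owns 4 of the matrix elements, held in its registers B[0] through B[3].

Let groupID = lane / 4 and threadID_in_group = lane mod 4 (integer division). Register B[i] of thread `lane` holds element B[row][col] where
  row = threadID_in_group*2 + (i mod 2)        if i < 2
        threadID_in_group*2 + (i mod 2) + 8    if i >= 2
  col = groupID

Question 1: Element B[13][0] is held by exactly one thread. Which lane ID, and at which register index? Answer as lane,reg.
c=0⇒gr=0  r=13⇒Rb=1,th=2,odd=1
L=0*4+2=2  i=1*2+1=3

2,3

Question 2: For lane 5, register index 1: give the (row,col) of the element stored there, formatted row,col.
3,1

lane 5: g=1 (5/4), t=1 (5%4)
i=1: r=1*2+1+0=3, c=g=1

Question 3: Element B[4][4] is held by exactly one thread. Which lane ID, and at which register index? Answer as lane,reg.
c:4=>grp=4  r:4=>rB=0,tig=2,lo=0
L=4*4+2=18  i=0*2+0=0

18,0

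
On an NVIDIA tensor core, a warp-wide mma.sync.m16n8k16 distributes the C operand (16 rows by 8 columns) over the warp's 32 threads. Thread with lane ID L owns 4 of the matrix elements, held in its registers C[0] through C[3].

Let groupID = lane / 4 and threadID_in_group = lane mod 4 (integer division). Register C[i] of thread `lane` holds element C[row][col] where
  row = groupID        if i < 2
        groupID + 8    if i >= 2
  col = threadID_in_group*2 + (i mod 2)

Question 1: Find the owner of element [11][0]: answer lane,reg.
r=11→G=3,rhi=1  c=0→T=0,p=0
L=3*4+0=12  i=1*2+0=2

12,2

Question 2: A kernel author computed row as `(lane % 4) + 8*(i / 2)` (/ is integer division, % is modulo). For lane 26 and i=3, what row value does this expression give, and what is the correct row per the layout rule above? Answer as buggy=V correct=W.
`(lane % 4) + 8*(i / 2)`[26,3]⇒10
L=26⇒gr=26>>2=6, th=26&3=2
[3]⇒row 6+8=14  col 2·2+1=5
row: 10 vs 14

buggy=10 correct=14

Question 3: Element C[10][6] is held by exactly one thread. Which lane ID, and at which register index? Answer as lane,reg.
r=10→G=2,rhi=1  c=6→T=3,p=0
L=2*4+3=11  i=1*2+0=2

11,2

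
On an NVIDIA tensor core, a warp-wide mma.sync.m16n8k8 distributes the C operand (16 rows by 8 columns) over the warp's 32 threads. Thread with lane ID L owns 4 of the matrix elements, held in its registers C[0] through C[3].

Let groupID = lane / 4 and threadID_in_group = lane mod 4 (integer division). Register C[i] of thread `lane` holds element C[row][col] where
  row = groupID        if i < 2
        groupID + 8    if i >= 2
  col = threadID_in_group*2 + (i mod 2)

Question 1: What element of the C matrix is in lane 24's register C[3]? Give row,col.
14,1

L=24->gid=24>>2=6, tid=24&3=0
[3]->row 6+8=14  col 0·2+1=1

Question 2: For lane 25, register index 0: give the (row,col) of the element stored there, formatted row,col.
6,2

lane 25→25/4=6, 25 mod 4=1
i=0  r:6+0→6  c:2·1+0→2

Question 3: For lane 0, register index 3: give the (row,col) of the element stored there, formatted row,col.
8,1

lane 0⇒0/4=0, 0 mod 4=0
i=3  r:0+8⇒8  c:2·0+1⇒1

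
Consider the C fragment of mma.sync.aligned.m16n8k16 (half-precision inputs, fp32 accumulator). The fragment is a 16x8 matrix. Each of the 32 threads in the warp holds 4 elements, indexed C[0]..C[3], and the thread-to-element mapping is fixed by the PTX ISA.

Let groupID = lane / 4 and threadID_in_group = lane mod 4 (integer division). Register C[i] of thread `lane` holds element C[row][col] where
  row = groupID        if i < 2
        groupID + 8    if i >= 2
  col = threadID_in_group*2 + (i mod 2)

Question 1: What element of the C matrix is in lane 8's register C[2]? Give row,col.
8: g=2,t=0
[2] (2+8,0*2+0) = (10,0)

10,0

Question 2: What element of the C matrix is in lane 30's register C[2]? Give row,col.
30: G=7,T=2
[2] (7+8,2*2+0) = (15,4)

15,4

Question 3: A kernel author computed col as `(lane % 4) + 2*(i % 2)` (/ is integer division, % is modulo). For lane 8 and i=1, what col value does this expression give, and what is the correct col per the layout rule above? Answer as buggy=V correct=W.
buggy=2 correct=1

`(lane % 4) + 2*(i % 2)`[8,1]⇒2
8: gr=2,th=0
[1] (2+0,0*2+1) = (2,1)
col: 2 vs 1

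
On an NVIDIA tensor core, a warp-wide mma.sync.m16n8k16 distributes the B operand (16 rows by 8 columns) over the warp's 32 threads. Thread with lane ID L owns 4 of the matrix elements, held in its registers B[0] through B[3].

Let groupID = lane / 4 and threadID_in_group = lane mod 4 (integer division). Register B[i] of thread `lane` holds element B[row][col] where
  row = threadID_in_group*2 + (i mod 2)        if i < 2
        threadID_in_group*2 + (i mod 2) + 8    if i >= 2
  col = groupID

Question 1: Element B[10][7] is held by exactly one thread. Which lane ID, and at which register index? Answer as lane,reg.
c: 7->gid=7  r: 10->r8=1,tid=1,i&1=0
L=7*4+1=29  i=1*2+0=2

29,2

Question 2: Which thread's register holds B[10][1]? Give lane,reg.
c=1→G=1  r=10→rhi=1,T=1,p=0
L=1*4+1=5  i=1*2+0=2

5,2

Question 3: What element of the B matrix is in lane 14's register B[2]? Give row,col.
12,3

lane 14: gid=3 (14/4), tid=2 (14%4)
i=2: r=2*2+0+8=12, c=gid=3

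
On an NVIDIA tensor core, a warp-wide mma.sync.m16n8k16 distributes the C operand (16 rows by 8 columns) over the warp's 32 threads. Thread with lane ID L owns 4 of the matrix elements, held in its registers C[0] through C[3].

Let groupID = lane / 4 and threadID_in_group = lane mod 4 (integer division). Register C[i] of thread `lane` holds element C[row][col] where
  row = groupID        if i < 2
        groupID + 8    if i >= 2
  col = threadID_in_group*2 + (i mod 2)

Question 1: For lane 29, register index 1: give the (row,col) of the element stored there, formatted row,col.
29: grp=7,tig=1
[1] (7+0,1*2+1) = (7,3)

7,3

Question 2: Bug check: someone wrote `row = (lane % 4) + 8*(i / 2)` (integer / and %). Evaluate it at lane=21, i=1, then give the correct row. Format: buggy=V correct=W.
buggy=1 correct=5

`(lane % 4) + 8*(i / 2)`[21,1]⇒1
lane 21: gr=5 (21/4), th=1 (21%4)
i=1: r=5+0=5, c=1*2+1=3
row: 1 vs 5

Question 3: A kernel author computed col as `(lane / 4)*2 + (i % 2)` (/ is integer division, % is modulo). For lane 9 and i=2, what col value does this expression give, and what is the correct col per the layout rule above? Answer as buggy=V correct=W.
buggy=4 correct=2

`(lane / 4)*2 + (i % 2)`[9,2]→4
L=9→G=9>>2=2, T=9&3=1
[2]→row 2+8=10  col 1·2+0=2
col: 4 vs 2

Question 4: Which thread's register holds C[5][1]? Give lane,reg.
20,1

r=5⇒gr=5,Rb=0  c=1⇒th=0,odd=1
L=5*4+0=20  i=0*2+1=1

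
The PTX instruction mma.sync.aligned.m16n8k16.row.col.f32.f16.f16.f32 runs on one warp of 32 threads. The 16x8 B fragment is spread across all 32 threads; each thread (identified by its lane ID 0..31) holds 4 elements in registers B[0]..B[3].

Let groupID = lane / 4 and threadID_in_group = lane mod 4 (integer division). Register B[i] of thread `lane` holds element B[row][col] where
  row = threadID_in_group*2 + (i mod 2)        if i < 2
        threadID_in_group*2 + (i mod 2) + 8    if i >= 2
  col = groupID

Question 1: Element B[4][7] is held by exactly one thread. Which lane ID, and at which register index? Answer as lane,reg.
30,0

c=7⇒gr=7  r=4⇒Rb=0,th=2,odd=0
L=7*4+2=30  i=0*2+0=0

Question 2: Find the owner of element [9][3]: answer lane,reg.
12,3

c=3→G=3  r=9→rhi=1,T=0,p=1
L=3*4+0=12  i=1*2+1=3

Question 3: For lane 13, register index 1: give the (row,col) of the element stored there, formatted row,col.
3,3

13: gr=3,th=1
[1] (1*2+1+0,3) = (3,3)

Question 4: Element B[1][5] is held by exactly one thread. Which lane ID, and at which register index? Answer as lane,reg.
20,1

c:5=>grp=5  r:1=>rB=0,tig=0,lo=1
L=5*4+0=20  i=0*2+1=1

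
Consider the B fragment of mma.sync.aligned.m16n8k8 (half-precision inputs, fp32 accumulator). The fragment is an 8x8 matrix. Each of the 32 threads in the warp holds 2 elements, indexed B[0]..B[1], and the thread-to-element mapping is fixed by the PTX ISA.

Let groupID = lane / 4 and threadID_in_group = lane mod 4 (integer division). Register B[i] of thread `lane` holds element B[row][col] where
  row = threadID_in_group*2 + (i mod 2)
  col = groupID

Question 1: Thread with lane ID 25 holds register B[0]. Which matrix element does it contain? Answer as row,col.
L=25=>grp=25>>2=6, tig=25&3=1
[0]=>row 1·2+0=2  col grp=6

2,6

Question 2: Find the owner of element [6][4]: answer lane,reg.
19,0

c=4->g=4  r=6->t=3,b0=0
L=4*4+3=19  i=0=0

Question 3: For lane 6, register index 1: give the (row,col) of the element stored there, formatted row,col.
5,1

lane 6=>6/4=1, 6 mod 4=2
i=1  r:2·2+1=>5  c:1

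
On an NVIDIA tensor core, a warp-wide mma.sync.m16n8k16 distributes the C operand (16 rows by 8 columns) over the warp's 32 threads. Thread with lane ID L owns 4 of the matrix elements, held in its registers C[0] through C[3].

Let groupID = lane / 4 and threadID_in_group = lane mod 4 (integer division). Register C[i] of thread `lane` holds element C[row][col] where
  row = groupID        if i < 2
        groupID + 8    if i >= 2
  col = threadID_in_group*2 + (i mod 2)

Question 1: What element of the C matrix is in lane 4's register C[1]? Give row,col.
1,1

L=4->gid=4>>2=1, tid=4&3=0
[1]->row 1+0=1  col 0·2+1=1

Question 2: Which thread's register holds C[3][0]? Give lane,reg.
12,0

r=3⇒gr=3,Rb=0  c=0⇒th=0,odd=0
L=3*4+0=12  i=0*2+0=0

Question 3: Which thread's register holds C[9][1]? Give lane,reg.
4,3

r=9⇒gr=1,Rb=1  c=1⇒th=0,odd=1
L=1*4+0=4  i=1*2+1=3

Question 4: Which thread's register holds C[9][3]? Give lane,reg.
r: 9->gid=1,r8=1  c: 3->tid=1,i&1=1
L=1*4+1=5  i=1*2+1=3

5,3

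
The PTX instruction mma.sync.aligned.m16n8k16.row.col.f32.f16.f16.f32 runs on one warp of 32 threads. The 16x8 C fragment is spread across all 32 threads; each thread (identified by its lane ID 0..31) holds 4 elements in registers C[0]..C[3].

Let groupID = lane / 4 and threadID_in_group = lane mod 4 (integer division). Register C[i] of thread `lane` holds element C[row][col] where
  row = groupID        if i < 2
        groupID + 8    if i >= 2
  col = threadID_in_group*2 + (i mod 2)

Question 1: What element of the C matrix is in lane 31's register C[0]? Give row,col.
lane 31→31/4=7, 31 mod 4=3
i=0  r:7+0→7  c:2·3+0→6

7,6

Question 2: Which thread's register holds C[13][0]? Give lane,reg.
20,2

r: 13->gid=5,r8=1  c: 0->tid=0,i&1=0
L=5*4+0=20  i=1*2+0=2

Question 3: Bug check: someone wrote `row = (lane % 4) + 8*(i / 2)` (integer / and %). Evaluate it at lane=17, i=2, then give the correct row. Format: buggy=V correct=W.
`(lane % 4) + 8*(i / 2)`[17,2]⇒9
lane 17⇒17/4=4, 17 mod 4=1
i=2  r:4+8⇒12  c:2·1+0⇒2
row: 9 vs 12

buggy=9 correct=12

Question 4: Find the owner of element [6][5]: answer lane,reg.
26,1

r=6⇒gr=6,Rb=0  c=5⇒th=2,odd=1
L=6*4+2=26  i=0*2+1=1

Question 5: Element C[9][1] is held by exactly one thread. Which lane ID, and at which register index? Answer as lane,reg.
r:9=>grp=1,rB=1  c:1=>tig=0,lo=1
L=1*4+0=4  i=1*2+1=3

4,3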